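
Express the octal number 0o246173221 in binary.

0b10100110001111011010010001

Each octal digit is 3 bits: 2=010 4=100 6=110 1=001 7=111 3=011 2=010 2=010 1=001.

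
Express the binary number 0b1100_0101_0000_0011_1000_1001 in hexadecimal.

0xc50389

Group the bits into nibbles: 1100 0101 0000 0011 1000 1001 → c50389.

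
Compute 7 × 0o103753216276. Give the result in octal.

0o733556744462

Multiply each base-8 digit by 7, carrying:
  6×7 = 42 → write 2 carry 5
  7×7+5 = 54 → write 6 carry 6
  2×7+6 = 20 → write 4 carry 2
  6×7+2 = 44 → write 4 carry 5
  1×7+5 = 12 → write 4 carry 1
  2×7+1 = 15 → write 7 carry 1
  3×7+1 = 22 → write 6 carry 2
  5×7+2 = 37 → write 5 carry 4
  7×7+4 = 53 → write 5 carry 6
  3×7+6 = 27 → write 3 carry 3
  0×7+3 = 3 → write 3
  1×7 = 7 → write 7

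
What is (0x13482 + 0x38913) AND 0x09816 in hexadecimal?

Add column by column in base 16, right to left:
  2+3 = 5
  8+1 = 9
  4+9 = D
  3+8 = B
  1+3 = 4
Sum = 0x4BD95; now AND with 0x09816:
  4&0=0, B&9=9, D&8=8, 9&1=1, 5&6=4

0x9814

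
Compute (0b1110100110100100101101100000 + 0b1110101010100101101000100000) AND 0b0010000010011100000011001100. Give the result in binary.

0b1000000010000000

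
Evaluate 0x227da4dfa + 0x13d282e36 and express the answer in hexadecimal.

Add column by column in base 16, right to left:
  a+6 = 0 carry 1
  f+3+1 = 3 carry 1
  d+e+1 = c carry 1
  4+2+1 = 7
  a+8 = 2 carry 1
  d+2+1 = 0 carry 1
  7+d+1 = 5 carry 1
  2+3+1 = 6
  2+1 = 3

0x365027c30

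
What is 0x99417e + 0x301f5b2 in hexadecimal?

0x39b3730

Add column by column in base 16, right to left:
  e+2 = 0 carry 1
  7+b+1 = 3 carry 1
  1+5+1 = 7
  4+f = 3 carry 1
  9+1+1 = b
  9+0 = 9
  0+3 = 3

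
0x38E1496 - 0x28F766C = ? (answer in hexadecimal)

Subtract column by column in base 16:
  6-C → A (borrow)
  9-6-1 → 2
  4-6 → E (borrow)
  1-7-1 → 9 (borrow)
  E-F-1 → E (borrow)
  8-8-1 → F (borrow)
  3-2-1 → 0

0xFE9E2A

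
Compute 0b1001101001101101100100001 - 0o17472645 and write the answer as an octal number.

0o75462574

0b1001101001101101100100001 = 0o115155441 in octal.
Subtract column by column in base 8:
  1-5 → 4 (borrow)
  4-4-1 → 7 (borrow)
  4-6-1 → 5 (borrow)
  5-2-1 → 2
  5-7 → 6 (borrow)
  1-4-1 → 4 (borrow)
  5-7-1 → 5 (borrow)
  1-1-1 → 7 (borrow)
  1-0-1 → 0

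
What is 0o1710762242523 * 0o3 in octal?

0o5532726747771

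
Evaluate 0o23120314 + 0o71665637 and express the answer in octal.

0o115006153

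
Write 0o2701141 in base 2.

Each octal digit is 3 bits: 2=010 7=111 0=000 1=001 1=001 4=100 1=001.

0b10111000001001100001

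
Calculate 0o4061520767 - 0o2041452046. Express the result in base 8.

0o2020046721

Subtract column by column in base 8:
  7-6 → 1
  6-4 → 2
  7-0 → 7
  0-2 → 6 (borrow)
  2-5-1 → 4 (borrow)
  5-4-1 → 0
  1-1 → 0
  6-4 → 2
  0-0 → 0
  4-2 → 2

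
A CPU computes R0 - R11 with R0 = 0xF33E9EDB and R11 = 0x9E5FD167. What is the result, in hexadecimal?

0x54DECD74

Subtract column by column in base 16:
  B-7 → 4
  D-6 → 7
  E-1 → D
  9-D → C (borrow)
  E-F-1 → E (borrow)
  3-5-1 → D (borrow)
  3-E-1 → 4 (borrow)
  F-9-1 → 5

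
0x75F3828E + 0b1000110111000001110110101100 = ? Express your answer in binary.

0b1111110110011111010000000111010

0x75F3828E = 0b1110101111100111000001010001110 in binary.
Add column by column in base 2, right to left:
  0+0 = 0
  1+0 = 1
  1+1 = 0 carry 1
  1+1+1 = 1 carry 1
  0+0+1 = 1
  0+1 = 1
  0+0 = 0
  1+1 = 0 carry 1
  0+1+1 = 0 carry 1
  1+0+1 = 0 carry 1
  0+1+1 = 0 carry 1
  0+1+1 = 0 carry 1
  0+1+1 = 0 carry 1
  0+0+1 = 1
  0+0 = 0
  1+0 = 1
  1+0 = 1
  1+0 = 1
  0+1 = 1
  0+1 = 1
  1+1 = 0 carry 1
  1+0+1 = 0 carry 1
  1+1+1 = 1 carry 1
  1+1+1 = 1 carry 1
  1+0+1 = 0 carry 1
  0+0+1 = 1
  1+0 = 1
  0+1 = 1
  1+0 = 1
  1+0 = 1
  1+0 = 1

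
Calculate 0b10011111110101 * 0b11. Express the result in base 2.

Multiply each base-2 digit by 3, carrying:
  1×3 = 3 → write 1 carry 1
  0×3+1 = 1 → write 1
  1×3 = 3 → write 1 carry 1
  0×3+1 = 1 → write 1
  1×3 = 3 → write 1 carry 1
  1×3+1 = 4 → write 0 carry 2
  1×3+2 = 5 → write 1 carry 2
  1×3+2 = 5 → write 1 carry 2
  1×3+2 = 5 → write 1 carry 2
  1×3+2 = 5 → write 1 carry 2
  1×3+2 = 5 → write 1 carry 2
  0×3+2 = 2 → write 0 carry 1
  0×3+1 = 1 → write 1
  1×3 = 3 → write 1 carry 1
  remaining carry: 1

0b111011111011111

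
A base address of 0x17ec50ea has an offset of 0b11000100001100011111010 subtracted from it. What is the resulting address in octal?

0x17ec50ea = 0o2773050352 in octal.
0b11000100001100011111010 = 0o30414372 in octal.
Subtract column by column in base 8:
  2-2 → 0
  5-7 → 6 (borrow)
  3-3-1 → 7 (borrow)
  0-4-1 → 3 (borrow)
  5-1-1 → 3
  0-4 → 4 (borrow)
  3-0-1 → 2
  7-3 → 4
  7-0 → 7
  2-0 → 2

0o2742433760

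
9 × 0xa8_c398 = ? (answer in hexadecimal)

0x5eee058

Multiply each base-16 digit by 9, carrying:
  8×9 = 72 → write 8 carry 4
  9×9+4 = 85 → write 5 carry 5
  3×9+5 = 32 → write 0 carry 2
  c×9+2 = 110 → write e carry 6
  8×9+6 = 78 → write e carry 4
  a×9+4 = 94 → write e carry 5
  remaining carry: 5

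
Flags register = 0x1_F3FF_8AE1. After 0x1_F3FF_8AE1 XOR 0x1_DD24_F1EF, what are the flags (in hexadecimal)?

0x02EDB7B0E

XOR each hex digit independently (no carries):
  1^1=0, F^D=2, 3^D=E, F^2=D, F^4=B, 8^F=7, A^1=B, E^E=0, 1^F=E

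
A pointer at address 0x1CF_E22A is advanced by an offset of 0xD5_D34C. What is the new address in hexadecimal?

0x2A5B576

Add column by column in base 16, right to left:
  A+C = 6 carry 1
  2+4+1 = 7
  2+3 = 5
  E+D = B carry 1
  F+5+1 = 5 carry 1
  C+D+1 = A carry 1
  1+0+1 = 2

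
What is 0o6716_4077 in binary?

0b110111001110100000111111

Each octal digit is 3 bits: 6=110 7=111 1=001 6=110 4=100 0=000 7=111 7=111.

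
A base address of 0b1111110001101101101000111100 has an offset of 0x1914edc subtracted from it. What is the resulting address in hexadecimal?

0xe358b60

0b1111110001101101101000111100 = 0xfc6da3c in hexadecimal.
Subtract column by column in base 16:
  c-c → 0
  3-d → 6 (borrow)
  a-e-1 → b (borrow)
  d-4-1 → 8
  6-1 → 5
  c-9 → 3
  f-1 → e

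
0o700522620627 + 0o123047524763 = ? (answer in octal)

0o1023572345612

Add column by column in base 8, right to left:
  7+3 = 2 carry 1
  2+6+1 = 1 carry 1
  6+7+1 = 6 carry 1
  0+4+1 = 5
  2+2 = 4
  6+5 = 3 carry 1
  2+7+1 = 2 carry 1
  2+4+1 = 7
  5+0 = 5
  0+3 = 3
  0+2 = 2
  7+1 = 0 carry 1
  final carry 1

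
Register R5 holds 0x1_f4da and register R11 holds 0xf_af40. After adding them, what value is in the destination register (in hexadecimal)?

Add column by column in base 16, right to left:
  a+0 = a
  d+4 = 1 carry 1
  4+f+1 = 4 carry 1
  f+a+1 = a carry 1
  1+f+1 = 1 carry 1
  final carry 1

0x11a41a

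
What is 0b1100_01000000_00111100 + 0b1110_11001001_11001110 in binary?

Add column by column in base 2, right to left:
  0+0 = 0
  0+1 = 1
  1+1 = 0 carry 1
  1+1+1 = 1 carry 1
  1+0+1 = 0 carry 1
  1+0+1 = 0 carry 1
  0+1+1 = 0 carry 1
  0+1+1 = 0 carry 1
  0+1+1 = 0 carry 1
  0+0+1 = 1
  0+0 = 0
  0+1 = 1
  0+0 = 0
  0+0 = 0
  1+1 = 0 carry 1
  0+1+1 = 0 carry 1
  0+0+1 = 1
  0+1 = 1
  1+1 = 0 carry 1
  1+1+1 = 1 carry 1
  final carry 1

0b110110000101000001010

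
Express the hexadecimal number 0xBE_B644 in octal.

0o57533104

Expand each hex digit to 4 bits: B=1011 E=1110 B=1011 6=0110 4=0100 4=0100.
Group the bits in threes: 101 111 101 011 011 001 000 100 → 57533104.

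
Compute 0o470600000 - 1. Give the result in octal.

0o470577777

The trailing 5 digits are 0, so subtracting 1 borrows through: they become 7 and the next digit up decrements.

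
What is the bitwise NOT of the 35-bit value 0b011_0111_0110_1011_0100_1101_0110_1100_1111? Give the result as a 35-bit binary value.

0b10010001001010010110010100100110000

Invert each bit: 01101110110101101001101011011001111 → 10010001001010010110010100100110000.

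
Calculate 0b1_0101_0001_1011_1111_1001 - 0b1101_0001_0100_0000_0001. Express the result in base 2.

Subtract column by column in base 2:
  1-1 → 0
  0-0 → 0
  0-0 → 0
  1-0 → 1
  1-0 → 1
  1-0 → 1
  1-0 → 1
  1-0 → 1
  1-0 → 1
  1-0 → 1
  0-1 → 1 (borrow)
  1-0-1 → 0
  1-1 → 0
  0-0 → 0
  0-0 → 0
  0-0 → 0
  1-1 → 0
  0-0 → 0
  1-1 → 0
  0-1 → 1 (borrow)
  1-0-1 → 0

0b10000000011111111000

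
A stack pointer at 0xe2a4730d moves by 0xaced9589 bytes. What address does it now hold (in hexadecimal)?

Add column by column in base 16, right to left:
  d+9 = 6 carry 1
  0+8+1 = 9
  3+5 = 8
  7+9 = 0 carry 1
  4+d+1 = 2 carry 1
  a+e+1 = 9 carry 1
  2+c+1 = f
  e+a = 8 carry 1
  final carry 1

0x18f920896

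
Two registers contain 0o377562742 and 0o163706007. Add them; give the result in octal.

0o563470751

Add column by column in base 8, right to left:
  2+7 = 1 carry 1
  4+0+1 = 5
  7+0 = 7
  2+6 = 0 carry 1
  6+0+1 = 7
  5+7 = 4 carry 1
  7+3+1 = 3 carry 1
  7+6+1 = 6 carry 1
  3+1+1 = 5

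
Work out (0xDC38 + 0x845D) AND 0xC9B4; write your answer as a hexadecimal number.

0x4094

Add column by column in base 16, right to left:
  8+D = 5 carry 1
  3+5+1 = 9
  C+4 = 0 carry 1
  D+8+1 = 6 carry 1
  final carry 1
Sum = 0x16095; now AND with 0xC9B4:
  1&0=0, 6&C=4, 0&9=0, 9&B=9, 5&4=4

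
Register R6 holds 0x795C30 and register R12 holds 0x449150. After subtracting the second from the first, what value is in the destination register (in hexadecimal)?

0x34CAE0

Subtract column by column in base 16:
  0-0 → 0
  3-5 → E (borrow)
  C-1-1 → A
  5-9 → C (borrow)
  9-4-1 → 4
  7-4 → 3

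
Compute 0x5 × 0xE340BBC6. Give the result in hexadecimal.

0x47043AADE

Multiply each base-16 digit by 5, carrying:
  6×5 = 30 → write E carry 1
  C×5+1 = 61 → write D carry 3
  B×5+3 = 58 → write A carry 3
  B×5+3 = 58 → write A carry 3
  0×5+3 = 3 → write 3
  4×5 = 20 → write 4 carry 1
  3×5+1 = 16 → write 0 carry 1
  E×5+1 = 71 → write 7 carry 4
  remaining carry: 4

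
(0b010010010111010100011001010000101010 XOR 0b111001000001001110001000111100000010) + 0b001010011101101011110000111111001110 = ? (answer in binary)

0b110101110100000110000010101011110110

First 0b010010010111010100011001010000101010 XOR 0b111001000001001110001000111100000010 = 0b101011010110011010010001101100101000.
Add column by column in base 2, right to left:
  0+0 = 0
  0+1 = 1
  0+1 = 1
  1+1 = 0 carry 1
  0+0+1 = 1
  1+0 = 1
  0+1 = 1
  0+1 = 1
  1+1 = 0 carry 1
  1+1+1 = 1 carry 1
  0+1+1 = 0 carry 1
  1+1+1 = 1 carry 1
  1+0+1 = 0 carry 1
  0+0+1 = 1
  0+0 = 0
  0+0 = 0
  1+1 = 0 carry 1
  0+1+1 = 0 carry 1
  0+1+1 = 0 carry 1
  1+1+1 = 1 carry 1
  0+0+1 = 1
  1+1 = 0 carry 1
  1+0+1 = 0 carry 1
  0+1+1 = 0 carry 1
  0+1+1 = 0 carry 1
  1+0+1 = 0 carry 1
  1+1+1 = 1 carry 1
  0+1+1 = 0 carry 1
  1+1+1 = 1 carry 1
  0+0+1 = 1
  1+0 = 1
  1+1 = 0 carry 1
  0+0+1 = 1
  1+1 = 0 carry 1
  0+0+1 = 1
  1+0 = 1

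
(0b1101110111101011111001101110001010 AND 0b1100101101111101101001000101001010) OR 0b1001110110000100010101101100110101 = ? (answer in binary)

0b1101110111101101111101101100111111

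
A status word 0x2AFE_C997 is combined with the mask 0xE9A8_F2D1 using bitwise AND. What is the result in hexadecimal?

AND each hex digit independently (no carries):
  2&E=2, A&9=8, F&A=A, E&8=8, C&F=C, 9&2=0, 9&D=9, 7&1=1

0x28A8C091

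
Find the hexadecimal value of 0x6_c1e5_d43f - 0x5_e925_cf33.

0xd8c0050c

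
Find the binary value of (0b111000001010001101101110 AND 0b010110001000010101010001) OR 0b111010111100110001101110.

0b111000001010001101101110 AND 0b010110001000010101010001 = 0b010000001000000101000000.
Then OR with 0b111010111100110001101110.

0b111010111100110101101110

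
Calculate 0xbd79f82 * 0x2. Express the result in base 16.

0x17af3f04

Multiply each base-16 digit by 2, carrying:
  2×2 = 4 → write 4
  8×2 = 16 → write 0 carry 1
  f×2+1 = 31 → write f carry 1
  9×2+1 = 19 → write 3 carry 1
  7×2+1 = 15 → write f
  d×2 = 26 → write a carry 1
  b×2+1 = 23 → write 7 carry 1
  remaining carry: 1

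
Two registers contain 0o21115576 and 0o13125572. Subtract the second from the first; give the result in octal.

Subtract column by column in base 8:
  6-2 → 4
  7-7 → 0
  5-5 → 0
  5-5 → 0
  1-2 → 7 (borrow)
  1-1-1 → 7 (borrow)
  1-3-1 → 5 (borrow)
  2-1-1 → 0

0o5770004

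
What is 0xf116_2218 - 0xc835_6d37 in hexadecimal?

Subtract column by column in base 16:
  8-7 → 1
  1-3 → e (borrow)
  2-d-1 → 4 (borrow)
  2-6-1 → b (borrow)
  6-5-1 → 0
  1-3 → e (borrow)
  1-8-1 → 8 (borrow)
  f-c-1 → 2

0x28e0b4e1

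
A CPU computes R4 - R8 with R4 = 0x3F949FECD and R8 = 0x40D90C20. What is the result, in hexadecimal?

0x3B870F2AD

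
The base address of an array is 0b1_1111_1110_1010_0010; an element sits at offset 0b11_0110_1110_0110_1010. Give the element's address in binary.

Add column by column in base 2, right to left:
  0+0 = 0
  1+1 = 0 carry 1
  0+0+1 = 1
  0+1 = 1
  0+0 = 0
  1+1 = 0 carry 1
  0+1+1 = 0 carry 1
  1+0+1 = 0 carry 1
  0+0+1 = 1
  1+1 = 0 carry 1
  1+1+1 = 1 carry 1
  1+1+1 = 1 carry 1
  1+0+1 = 0 carry 1
  1+1+1 = 1 carry 1
  1+1+1 = 1 carry 1
  1+0+1 = 0 carry 1
  1+1+1 = 1 carry 1
  0+1+1 = 0 carry 1
  final carry 1

0b1010110110100001100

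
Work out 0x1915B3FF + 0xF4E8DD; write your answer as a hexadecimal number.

0x1A0A9CDC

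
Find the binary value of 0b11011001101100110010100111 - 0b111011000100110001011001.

Subtract column by column in base 2:
  1-1 → 0
  1-0 → 1
  1-0 → 1
  0-1 → 1 (borrow)
  0-1-1 → 0 (borrow)
  1-0-1 → 0
  0-1 → 1 (borrow)
  1-0-1 → 0
  0-0 → 0
  0-0 → 0
  1-1 → 0
  1-1 → 0
  0-0 → 0
  0-0 → 0
  1-1 → 0
  1-0 → 1
  0-0 → 0
  1-0 → 1
  1-1 → 0
  0-1 → 1 (borrow)
  0-0-1 → 1 (borrow)
  1-1-1 → 1 (borrow)
  1-1-1 → 1 (borrow)
  0-1-1 → 0 (borrow)
  1-0-1 → 0
  1-0 → 1

0b10011110101000000001001110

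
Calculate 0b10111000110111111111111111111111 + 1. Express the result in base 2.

The trailing 21 digits are 1 (max in base 2), so adding 1 cascades: they roll to 0 and the next digit up increments.

0b10111000111000000000000000000000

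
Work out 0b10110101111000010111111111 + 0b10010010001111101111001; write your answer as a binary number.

0b11001000001010010101111000

Add column by column in base 2, right to left:
  1+1 = 0 carry 1
  1+0+1 = 0 carry 1
  1+0+1 = 0 carry 1
  1+1+1 = 1 carry 1
  1+1+1 = 1 carry 1
  1+1+1 = 1 carry 1
  1+1+1 = 1 carry 1
  1+0+1 = 0 carry 1
  1+1+1 = 1 carry 1
  0+1+1 = 0 carry 1
  1+1+1 = 1 carry 1
  0+1+1 = 0 carry 1
  0+1+1 = 0 carry 1
  0+0+1 = 1
  0+0 = 0
  1+0 = 1
  1+1 = 0 carry 1
  1+0+1 = 0 carry 1
  1+0+1 = 0 carry 1
  0+1+1 = 0 carry 1
  1+0+1 = 0 carry 1
  0+0+1 = 1
  1+1 = 0 carry 1
  1+0+1 = 0 carry 1
  0+0+1 = 1
  1+0 = 1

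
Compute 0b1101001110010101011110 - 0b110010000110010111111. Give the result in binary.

Subtract column by column in base 2:
  0-1 → 1 (borrow)
  1-1-1 → 1 (borrow)
  1-1-1 → 1 (borrow)
  1-1-1 → 1 (borrow)
  1-1-1 → 1 (borrow)
  0-1-1 → 0 (borrow)
  1-0-1 → 0
  0-1 → 1 (borrow)
  1-0-1 → 0
  0-0 → 0
  1-1 → 0
  0-1 → 1 (borrow)
  0-0-1 → 1 (borrow)
  1-0-1 → 0
  1-0 → 1
  1-0 → 1
  0-1 → 1 (borrow)
  0-0-1 → 1 (borrow)
  1-0-1 → 0
  0-1 → 1 (borrow)
  1-1-1 → 1 (borrow)
  1-0-1 → 0

0b110111101100010011111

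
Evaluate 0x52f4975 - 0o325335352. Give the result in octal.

0o166307213

0x52f4975 = 0o513644565 in octal.
Subtract column by column in base 8:
  5-2 → 3
  6-5 → 1
  5-3 → 2
  4-5 → 7 (borrow)
  4-3-1 → 0
  6-3 → 3
  3-5 → 6 (borrow)
  1-2-1 → 6 (borrow)
  5-3-1 → 1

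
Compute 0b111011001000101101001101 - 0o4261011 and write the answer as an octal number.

0o66624504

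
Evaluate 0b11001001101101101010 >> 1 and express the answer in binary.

Right shift by 1: drop the 1 least-significant bit.

0b1100100110110110101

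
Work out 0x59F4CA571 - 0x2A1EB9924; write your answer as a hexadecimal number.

0x2FD610C4D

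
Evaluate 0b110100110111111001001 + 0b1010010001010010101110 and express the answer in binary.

0b10000111000010001110111

Add column by column in base 2, right to left:
  1+0 = 1
  0+1 = 1
  0+1 = 1
  1+1 = 0 carry 1
  0+0+1 = 1
  0+1 = 1
  1+0 = 1
  1+1 = 0 carry 1
  1+0+1 = 0 carry 1
  1+0+1 = 0 carry 1
  1+1+1 = 1 carry 1
  1+0+1 = 0 carry 1
  0+1+1 = 0 carry 1
  1+0+1 = 0 carry 1
  1+0+1 = 0 carry 1
  0+0+1 = 1
  0+1 = 1
  1+0 = 1
  0+0 = 0
  1+1 = 0 carry 1
  1+0+1 = 0 carry 1
  0+1+1 = 0 carry 1
  final carry 1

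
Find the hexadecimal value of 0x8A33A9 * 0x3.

Multiply each base-16 digit by 3, carrying:
  9×3 = 27 → write B carry 1
  A×3+1 = 31 → write F carry 1
  3×3+1 = 10 → write A
  3×3 = 9 → write 9
  A×3 = 30 → write E carry 1
  8×3+1 = 25 → write 9 carry 1
  remaining carry: 1

0x19E9AFB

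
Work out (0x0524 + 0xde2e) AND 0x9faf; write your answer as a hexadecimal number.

0x8302

Add column by column in base 16, right to left:
  4+e = 2 carry 1
  2+2+1 = 5
  5+e = 3 carry 1
  0+d+1 = e
Sum = 0xe352; now AND with 0x9faf:
  e&9=8, 3&f=3, 5&a=0, 2&f=2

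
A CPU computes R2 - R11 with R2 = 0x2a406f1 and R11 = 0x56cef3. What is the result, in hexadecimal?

0x24d37fe

Subtract column by column in base 16:
  1-3 → e (borrow)
  f-f-1 → f (borrow)
  6-e-1 → 7 (borrow)
  0-c-1 → 3 (borrow)
  4-6-1 → d (borrow)
  a-5-1 → 4
  2-0 → 2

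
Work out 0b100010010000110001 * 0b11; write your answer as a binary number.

0b1100110110010010011

Multiply each base-2 digit by 3, carrying:
  1×3 = 3 → write 1 carry 1
  0×3+1 = 1 → write 1
  0×3 = 0 → write 0
  0×3 = 0 → write 0
  1×3 = 3 → write 1 carry 1
  1×3+1 = 4 → write 0 carry 2
  0×3+2 = 2 → write 0 carry 1
  0×3+1 = 1 → write 1
  0×3 = 0 → write 0
  0×3 = 0 → write 0
  1×3 = 3 → write 1 carry 1
  0×3+1 = 1 → write 1
  0×3 = 0 → write 0
  1×3 = 3 → write 1 carry 1
  0×3+1 = 1 → write 1
  0×3 = 0 → write 0
  0×3 = 0 → write 0
  1×3 = 3 → write 1 carry 1
  remaining carry: 1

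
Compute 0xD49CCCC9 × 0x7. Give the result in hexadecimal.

0x5D049997F

Multiply each base-16 digit by 7, carrying:
  9×7 = 63 → write F carry 3
  C×7+3 = 87 → write 7 carry 5
  C×7+5 = 89 → write 9 carry 5
  C×7+5 = 89 → write 9 carry 5
  C×7+5 = 89 → write 9 carry 5
  9×7+5 = 68 → write 4 carry 4
  4×7+4 = 32 → write 0 carry 2
  D×7+2 = 93 → write D carry 5
  remaining carry: 5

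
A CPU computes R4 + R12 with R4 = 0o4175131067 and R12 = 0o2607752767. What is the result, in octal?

0o7005104056

Add column by column in base 8, right to left:
  7+7 = 6 carry 1
  6+6+1 = 5 carry 1
  0+7+1 = 0 carry 1
  1+2+1 = 4
  3+5 = 0 carry 1
  1+7+1 = 1 carry 1
  5+7+1 = 5 carry 1
  7+0+1 = 0 carry 1
  1+6+1 = 0 carry 1
  4+2+1 = 7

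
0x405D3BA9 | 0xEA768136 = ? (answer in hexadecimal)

0xEA7FBBBF

OR each hex digit independently (no carries):
  4|E=E, 0|A=A, 5|7=7, D|6=F, 3|8=B, B|1=B, A|3=B, 9|6=F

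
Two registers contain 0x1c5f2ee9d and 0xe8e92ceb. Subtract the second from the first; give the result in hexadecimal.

Subtract column by column in base 16:
  d-b → 2
  9-e → b (borrow)
  e-c-1 → 1
  e-2 → c
  2-9 → 9 (borrow)
  f-e-1 → 0
  5-8 → d (borrow)
  c-e-1 → d (borrow)
  1-0-1 → 0

0xdd09c1b2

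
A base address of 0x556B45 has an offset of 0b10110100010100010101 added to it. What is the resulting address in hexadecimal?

0x60B05A

0b10110100010100010101 = 0xB4515 in hexadecimal.
Add column by column in base 16, right to left:
  5+5 = A
  4+1 = 5
  B+5 = 0 carry 1
  6+4+1 = B
  5+B = 0 carry 1
  5+0+1 = 6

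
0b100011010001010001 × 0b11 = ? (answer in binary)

0b1101001110011110011

Multiply each base-2 digit by 3, carrying:
  1×3 = 3 → write 1 carry 1
  0×3+1 = 1 → write 1
  0×3 = 0 → write 0
  0×3 = 0 → write 0
  1×3 = 3 → write 1 carry 1
  0×3+1 = 1 → write 1
  1×3 = 3 → write 1 carry 1
  0×3+1 = 1 → write 1
  0×3 = 0 → write 0
  0×3 = 0 → write 0
  1×3 = 3 → write 1 carry 1
  0×3+1 = 1 → write 1
  1×3 = 3 → write 1 carry 1
  1×3+1 = 4 → write 0 carry 2
  0×3+2 = 2 → write 0 carry 1
  0×3+1 = 1 → write 1
  0×3 = 0 → write 0
  1×3 = 3 → write 1 carry 1
  remaining carry: 1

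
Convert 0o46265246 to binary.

Each octal digit is 3 bits: 4=100 6=110 2=010 6=110 5=101 2=010 4=100 6=110.

0b100110010110101010100110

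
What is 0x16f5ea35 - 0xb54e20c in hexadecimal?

0xba10829

Subtract column by column in base 16:
  5-c → 9 (borrow)
  3-0-1 → 2
  a-2 → 8
  e-e → 0
  5-4 → 1
  f-5 → a
  6-b → b (borrow)
  1-0-1 → 0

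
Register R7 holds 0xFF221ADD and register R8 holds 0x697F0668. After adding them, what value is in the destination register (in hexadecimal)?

0x168A12145

Add column by column in base 16, right to left:
  D+8 = 5 carry 1
  D+6+1 = 4 carry 1
  A+6+1 = 1 carry 1
  1+0+1 = 2
  2+F = 1 carry 1
  2+7+1 = A
  F+9 = 8 carry 1
  F+6+1 = 6 carry 1
  final carry 1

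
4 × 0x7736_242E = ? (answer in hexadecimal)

Multiply each base-16 digit by 4, carrying:
  E×4 = 56 → write 8 carry 3
  2×4+3 = 11 → write B
  4×4 = 16 → write 0 carry 1
  2×4+1 = 9 → write 9
  6×4 = 24 → write 8 carry 1
  3×4+1 = 13 → write D
  7×4 = 28 → write C carry 1
  7×4+1 = 29 → write D carry 1
  remaining carry: 1

0x1DCD890B8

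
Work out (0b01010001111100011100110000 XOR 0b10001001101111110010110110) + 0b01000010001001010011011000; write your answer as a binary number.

0b100011010011101000001011110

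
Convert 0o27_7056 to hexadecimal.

Each octal digit is 3 bits: 2=010 7=111 7=111 0=000 5=101 6=110.
Group the bits into nibbles: 0001 0111 1110 0010 1110 → 17e2e.

0x17e2e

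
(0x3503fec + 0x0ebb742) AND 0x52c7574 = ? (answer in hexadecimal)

0x4287524

Add column by column in base 16, right to left:
  c+2 = e
  e+4 = 2 carry 1
  f+7+1 = 7 carry 1
  3+b+1 = f
  0+b = b
  5+e = 3 carry 1
  3+0+1 = 4
Sum = 0x43bf72e; now AND with 0x52c7574:
  4&5=4, 3&2=2, b&c=8, f&7=7, 7&5=5, 2&7=2, e&4=4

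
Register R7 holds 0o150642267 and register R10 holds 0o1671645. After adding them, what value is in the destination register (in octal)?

0o152534134

Add column by column in base 8, right to left:
  7+5 = 4 carry 1
  6+4+1 = 3 carry 1
  2+6+1 = 1 carry 1
  2+1+1 = 4
  4+7 = 3 carry 1
  6+6+1 = 5 carry 1
  0+1+1 = 2
  5+0 = 5
  1+0 = 1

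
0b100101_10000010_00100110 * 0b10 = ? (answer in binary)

0b10010110000010001001100

Multiply each base-2 digit by 2, carrying:
  0×2 = 0 → write 0
  1×2 = 2 → write 0 carry 1
  1×2+1 = 3 → write 1 carry 1
  0×2+1 = 1 → write 1
  0×2 = 0 → write 0
  1×2 = 2 → write 0 carry 1
  0×2+1 = 1 → write 1
  0×2 = 0 → write 0
  0×2 = 0 → write 0
  1×2 = 2 → write 0 carry 1
  0×2+1 = 1 → write 1
  0×2 = 0 → write 0
  0×2 = 0 → write 0
  0×2 = 0 → write 0
  0×2 = 0 → write 0
  1×2 = 2 → write 0 carry 1
  1×2+1 = 3 → write 1 carry 1
  0×2+1 = 1 → write 1
  1×2 = 2 → write 0 carry 1
  0×2+1 = 1 → write 1
  0×2 = 0 → write 0
  1×2 = 2 → write 0 carry 1
  remaining carry: 1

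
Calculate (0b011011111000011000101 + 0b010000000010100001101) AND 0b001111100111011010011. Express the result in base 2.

0b1011100010011010010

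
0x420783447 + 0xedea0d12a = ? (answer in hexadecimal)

0x12ff190571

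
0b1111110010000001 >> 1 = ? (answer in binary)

0b111111001000000

Right shift by 1: drop the 1 least-significant bit.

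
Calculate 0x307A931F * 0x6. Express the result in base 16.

0x122DF72BA

Multiply each base-16 digit by 6, carrying:
  F×6 = 90 → write A carry 5
  1×6+5 = 11 → write B
  3×6 = 18 → write 2 carry 1
  9×6+1 = 55 → write 7 carry 3
  A×6+3 = 63 → write F carry 3
  7×6+3 = 45 → write D carry 2
  0×6+2 = 2 → write 2
  3×6 = 18 → write 2 carry 1
  remaining carry: 1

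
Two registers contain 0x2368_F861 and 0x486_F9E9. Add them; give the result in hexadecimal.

0x27EFF24A

Add column by column in base 16, right to left:
  1+9 = A
  6+E = 4 carry 1
  8+9+1 = 2 carry 1
  F+F+1 = F carry 1
  8+6+1 = F
  6+8 = E
  3+4 = 7
  2+0 = 2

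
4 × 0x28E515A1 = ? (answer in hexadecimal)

Multiply each base-16 digit by 4, carrying:
  1×4 = 4 → write 4
  A×4 = 40 → write 8 carry 2
  5×4+2 = 22 → write 6 carry 1
  1×4+1 = 5 → write 5
  5×4 = 20 → write 4 carry 1
  E×4+1 = 57 → write 9 carry 3
  8×4+3 = 35 → write 3 carry 2
  2×4+2 = 10 → write A

0xA3945684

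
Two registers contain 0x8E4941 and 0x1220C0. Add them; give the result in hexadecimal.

Add column by column in base 16, right to left:
  1+0 = 1
  4+C = 0 carry 1
  9+0+1 = A
  4+2 = 6
  E+2 = 0 carry 1
  8+1+1 = A

0xA06A01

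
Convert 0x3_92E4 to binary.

0b111001001011100100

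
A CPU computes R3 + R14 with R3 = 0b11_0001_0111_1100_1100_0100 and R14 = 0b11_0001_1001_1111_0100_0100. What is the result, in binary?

Add column by column in base 2, right to left:
  0+0 = 0
  0+0 = 0
  1+1 = 0 carry 1
  0+0+1 = 1
  0+0 = 0
  0+0 = 0
  1+1 = 0 carry 1
  1+0+1 = 0 carry 1
  0+1+1 = 0 carry 1
  0+1+1 = 0 carry 1
  1+1+1 = 1 carry 1
  1+1+1 = 1 carry 1
  1+1+1 = 1 carry 1
  1+0+1 = 0 carry 1
  1+0+1 = 0 carry 1
  0+1+1 = 0 carry 1
  1+1+1 = 1 carry 1
  0+0+1 = 1
  0+0 = 0
  0+0 = 0
  1+1 = 0 carry 1
  1+1+1 = 1 carry 1
  final carry 1

0b11000110001110000001000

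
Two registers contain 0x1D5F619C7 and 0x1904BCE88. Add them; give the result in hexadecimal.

0x36641E84F

Add column by column in base 16, right to left:
  7+8 = F
  C+8 = 4 carry 1
  9+E+1 = 8 carry 1
  1+C+1 = E
  6+B = 1 carry 1
  F+4+1 = 4 carry 1
  5+0+1 = 6
  D+9 = 6 carry 1
  1+1+1 = 3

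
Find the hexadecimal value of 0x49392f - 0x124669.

0x36f2c6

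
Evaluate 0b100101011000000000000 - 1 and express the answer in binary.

0b100101010111111111111

The trailing 12 digits are 0, so subtracting 1 borrows through: they become 1 and the next digit up decrements.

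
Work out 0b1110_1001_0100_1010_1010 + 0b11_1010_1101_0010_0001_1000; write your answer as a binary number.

0b10010010110011011000010

Add column by column in base 2, right to left:
  0+0 = 0
  1+0 = 1
  0+0 = 0
  1+1 = 0 carry 1
  0+1+1 = 0 carry 1
  1+0+1 = 0 carry 1
  0+0+1 = 1
  1+0 = 1
  0+0 = 0
  0+1 = 1
  1+0 = 1
  0+0 = 0
  1+1 = 0 carry 1
  0+0+1 = 1
  0+1 = 1
  1+1 = 0 carry 1
  0+0+1 = 1
  1+1 = 0 carry 1
  1+0+1 = 0 carry 1
  1+1+1 = 1 carry 1
  0+1+1 = 0 carry 1
  0+1+1 = 0 carry 1
  final carry 1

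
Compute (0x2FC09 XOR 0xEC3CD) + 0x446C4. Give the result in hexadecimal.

First 0x2FC09 XOR 0xEC3CD = 0xC3FC4.
Add column by column in base 16, right to left:
  4+4 = 8
  C+C = 8 carry 1
  F+6+1 = 6 carry 1
  3+4+1 = 8
  C+4 = 0 carry 1
  final carry 1

0x108688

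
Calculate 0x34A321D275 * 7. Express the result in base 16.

Multiply each base-16 digit by 7, carrying:
  5×7 = 35 → write 3 carry 2
  7×7+2 = 51 → write 3 carry 3
  2×7+3 = 17 → write 1 carry 1
  D×7+1 = 92 → write C carry 5
  1×7+5 = 12 → write C
  2×7 = 14 → write E
  3×7 = 21 → write 5 carry 1
  A×7+1 = 71 → write 7 carry 4
  4×7+4 = 32 → write 0 carry 2
  3×7+2 = 23 → write 7 carry 1
  remaining carry: 1

0x17075ECC133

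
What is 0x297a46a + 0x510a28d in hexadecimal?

Add column by column in base 16, right to left:
  a+d = 7 carry 1
  6+8+1 = f
  4+2 = 6
  a+a = 4 carry 1
  7+0+1 = 8
  9+1 = a
  2+5 = 7

0x7a846f7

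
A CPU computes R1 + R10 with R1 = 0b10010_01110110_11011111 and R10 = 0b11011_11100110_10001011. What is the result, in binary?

0b1011100101110101101010

Add column by column in base 2, right to left:
  1+1 = 0 carry 1
  1+1+1 = 1 carry 1
  1+0+1 = 0 carry 1
  1+1+1 = 1 carry 1
  1+0+1 = 0 carry 1
  0+0+1 = 1
  1+0 = 1
  1+1 = 0 carry 1
  0+0+1 = 1
  1+1 = 0 carry 1
  1+1+1 = 1 carry 1
  0+0+1 = 1
  1+0 = 1
  1+1 = 0 carry 1
  1+1+1 = 1 carry 1
  0+1+1 = 0 carry 1
  0+1+1 = 0 carry 1
  1+1+1 = 1 carry 1
  0+0+1 = 1
  0+1 = 1
  1+1 = 0 carry 1
  final carry 1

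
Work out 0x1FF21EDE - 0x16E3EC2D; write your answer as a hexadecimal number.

0x90E32B1

Subtract column by column in base 16:
  E-D → 1
  D-2 → B
  E-C → 2
  1-E → 3 (borrow)
  2-3-1 → E (borrow)
  F-E-1 → 0
  F-6 → 9
  1-1 → 0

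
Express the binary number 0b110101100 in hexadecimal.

0x1AC

Group the bits into nibbles: 0001 1010 1100 → 1AC.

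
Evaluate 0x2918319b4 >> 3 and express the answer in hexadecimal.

0x52306336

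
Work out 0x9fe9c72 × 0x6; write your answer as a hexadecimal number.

0x3bf7aaac

Multiply each base-16 digit by 6, carrying:
  2×6 = 12 → write c
  7×6 = 42 → write a carry 2
  c×6+2 = 74 → write a carry 4
  9×6+4 = 58 → write a carry 3
  e×6+3 = 87 → write 7 carry 5
  f×6+5 = 95 → write f carry 5
  9×6+5 = 59 → write b carry 3
  remaining carry: 3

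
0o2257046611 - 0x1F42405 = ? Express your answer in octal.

0o2062024604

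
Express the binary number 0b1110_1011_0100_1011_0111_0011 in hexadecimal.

0xEB4B73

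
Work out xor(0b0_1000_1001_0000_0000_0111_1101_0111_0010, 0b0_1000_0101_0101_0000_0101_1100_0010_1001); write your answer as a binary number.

XOR bit by bit (1 where the bits differ):
  010001001000000000111110101110010
^ 010000101010100000101110000101001
= 000001100010100000010000101011011

0b000001100010100000010000101011011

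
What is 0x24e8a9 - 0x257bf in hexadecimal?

Subtract column by column in base 16:
  9-f → a (borrow)
  a-b-1 → e (borrow)
  8-7-1 → 0
  e-5 → 9
  4-2 → 2
  2-0 → 2

0x2290ea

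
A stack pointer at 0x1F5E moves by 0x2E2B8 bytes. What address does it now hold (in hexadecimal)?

0x30216

Add column by column in base 16, right to left:
  E+8 = 6 carry 1
  5+B+1 = 1 carry 1
  F+2+1 = 2 carry 1
  1+E+1 = 0 carry 1
  0+2+1 = 3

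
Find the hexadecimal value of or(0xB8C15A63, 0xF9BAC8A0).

OR each hex digit independently (no carries):
  B|F=F, 8|9=9, C|B=F, 1|A=B, 5|C=D, A|8=A, 6|A=E, 3|0=3

0xF9FBDAE3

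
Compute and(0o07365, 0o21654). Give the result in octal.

AND each oct digit independently (no carries):
  0&2=0, 7&1=1, 3&6=2, 6&5=4, 5&4=4

0o01244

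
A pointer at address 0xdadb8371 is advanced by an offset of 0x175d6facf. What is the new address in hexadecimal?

Add column by column in base 16, right to left:
  1+f = 0 carry 1
  7+c+1 = 4 carry 1
  3+a+1 = e
  8+f = 7 carry 1
  b+6+1 = 2 carry 1
  d+d+1 = b carry 1
  a+5+1 = 0 carry 1
  d+7+1 = 5 carry 1
  0+1+1 = 2

0x250b27e40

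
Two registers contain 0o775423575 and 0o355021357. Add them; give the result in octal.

0o1352445154

Add column by column in base 8, right to left:
  5+7 = 4 carry 1
  7+5+1 = 5 carry 1
  5+3+1 = 1 carry 1
  3+1+1 = 5
  2+2 = 4
  4+0 = 4
  5+5 = 2 carry 1
  7+5+1 = 5 carry 1
  7+3+1 = 3 carry 1
  final carry 1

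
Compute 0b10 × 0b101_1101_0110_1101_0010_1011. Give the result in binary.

0b101110101101101001010110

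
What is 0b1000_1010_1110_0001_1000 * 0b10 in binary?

Multiply each base-2 digit by 2, carrying:
  0×2 = 0 → write 0
  0×2 = 0 → write 0
  0×2 = 0 → write 0
  1×2 = 2 → write 0 carry 1
  1×2+1 = 3 → write 1 carry 1
  0×2+1 = 1 → write 1
  0×2 = 0 → write 0
  0×2 = 0 → write 0
  0×2 = 0 → write 0
  1×2 = 2 → write 0 carry 1
  1×2+1 = 3 → write 1 carry 1
  1×2+1 = 3 → write 1 carry 1
  0×2+1 = 1 → write 1
  1×2 = 2 → write 0 carry 1
  0×2+1 = 1 → write 1
  1×2 = 2 → write 0 carry 1
  0×2+1 = 1 → write 1
  0×2 = 0 → write 0
  0×2 = 0 → write 0
  1×2 = 2 → write 0 carry 1
  remaining carry: 1

0b100010101110000110000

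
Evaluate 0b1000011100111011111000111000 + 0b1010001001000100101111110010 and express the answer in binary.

Add column by column in base 2, right to left:
  0+0 = 0
  0+1 = 1
  0+0 = 0
  1+0 = 1
  1+1 = 0 carry 1
  1+1+1 = 1 carry 1
  0+1+1 = 0 carry 1
  0+1+1 = 0 carry 1
  0+1+1 = 0 carry 1
  1+1+1 = 1 carry 1
  1+0+1 = 0 carry 1
  1+1+1 = 1 carry 1
  1+0+1 = 0 carry 1
  1+0+1 = 0 carry 1
  0+1+1 = 0 carry 1
  1+0+1 = 0 carry 1
  1+0+1 = 0 carry 1
  1+0+1 = 0 carry 1
  0+1+1 = 0 carry 1
  0+0+1 = 1
  1+0 = 1
  1+1 = 0 carry 1
  1+0+1 = 0 carry 1
  0+0+1 = 1
  0+0 = 0
  0+1 = 1
  0+0 = 0
  1+1 = 0 carry 1
  final carry 1

0b10010100110000000101000101010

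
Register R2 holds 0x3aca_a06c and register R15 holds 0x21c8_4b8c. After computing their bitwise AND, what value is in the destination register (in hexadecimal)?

AND each hex digit independently (no carries):
  3&2=2, a&1=0, c&c=c, a&8=8, a&4=0, 0&b=0, 6&8=0, c&c=c

0x20c8000c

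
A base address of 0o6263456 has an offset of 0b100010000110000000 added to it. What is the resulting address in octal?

0o6704256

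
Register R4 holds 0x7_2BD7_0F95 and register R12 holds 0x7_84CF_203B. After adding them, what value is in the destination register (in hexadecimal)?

0xEB0A62FD0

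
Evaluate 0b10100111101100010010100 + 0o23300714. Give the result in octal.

0b10100111101100010010100 = 0o24754224 in octal.
Add column by column in base 8, right to left:
  4+4 = 0 carry 1
  2+1+1 = 4
  2+7 = 1 carry 1
  4+0+1 = 5
  5+0 = 5
  7+3 = 2 carry 1
  4+3+1 = 0 carry 1
  2+2+1 = 5

0o50255140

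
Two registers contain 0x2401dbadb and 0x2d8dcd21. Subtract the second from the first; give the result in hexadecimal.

0x2128fedba

Subtract column by column in base 16:
  b-1 → a
  d-2 → b
  a-d → d (borrow)
  b-c-1 → e (borrow)
  d-d-1 → f (borrow)
  1-8-1 → 8 (borrow)
  0-d-1 → 2 (borrow)
  4-2-1 → 1
  2-0 → 2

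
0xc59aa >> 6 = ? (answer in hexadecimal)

0x3166

6 bits is not a whole number of base-16 digits; in binary: 11000101100110101010 >> 6 = 11000101100110.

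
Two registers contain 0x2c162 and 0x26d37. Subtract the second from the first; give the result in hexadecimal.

Subtract column by column in base 16:
  2-7 → b (borrow)
  6-3-1 → 2
  1-d → 4 (borrow)
  c-6-1 → 5
  2-2 → 0

0x542b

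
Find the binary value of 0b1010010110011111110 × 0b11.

Multiply each base-2 digit by 3, carrying:
  0×3 = 0 → write 0
  1×3 = 3 → write 1 carry 1
  1×3+1 = 4 → write 0 carry 2
  1×3+2 = 5 → write 1 carry 2
  1×3+2 = 5 → write 1 carry 2
  1×3+2 = 5 → write 1 carry 2
  1×3+2 = 5 → write 1 carry 2
  1×3+2 = 5 → write 1 carry 2
  0×3+2 = 2 → write 0 carry 1
  0×3+1 = 1 → write 1
  1×3 = 3 → write 1 carry 1
  1×3+1 = 4 → write 0 carry 2
  0×3+2 = 2 → write 0 carry 1
  1×3+1 = 4 → write 0 carry 2
  0×3+2 = 2 → write 0 carry 1
  0×3+1 = 1 → write 1
  1×3 = 3 → write 1 carry 1
  0×3+1 = 1 → write 1
  1×3 = 3 → write 1 carry 1
  remaining carry: 1

0b11111000011011111010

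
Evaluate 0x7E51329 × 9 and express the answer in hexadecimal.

0x470DAC71

Multiply each base-16 digit by 9, carrying:
  9×9 = 81 → write 1 carry 5
  2×9+5 = 23 → write 7 carry 1
  3×9+1 = 28 → write C carry 1
  1×9+1 = 10 → write A
  5×9 = 45 → write D carry 2
  E×9+2 = 128 → write 0 carry 8
  7×9+8 = 71 → write 7 carry 4
  remaining carry: 4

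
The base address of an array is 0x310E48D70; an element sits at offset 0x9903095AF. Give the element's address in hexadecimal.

Add column by column in base 16, right to left:
  0+F = F
  7+A = 1 carry 1
  D+5+1 = 3 carry 1
  8+9+1 = 2 carry 1
  4+0+1 = 5
  E+3 = 1 carry 1
  0+0+1 = 1
  1+9 = A
  3+9 = C

0xCA115231F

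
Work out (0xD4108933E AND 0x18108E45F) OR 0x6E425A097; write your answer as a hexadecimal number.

0x7E52DA09F

0xD4108933E AND 0x18108E45F = 0x10108801E.
Then OR with 0x6E425A097.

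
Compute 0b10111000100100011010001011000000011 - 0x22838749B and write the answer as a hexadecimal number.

0x39C54A168

0b10111000100100011010001011000000011 = 0x5C48D1603 in hexadecimal.
Subtract column by column in base 16:
  3-B → 8 (borrow)
  0-9-1 → 6 (borrow)
  6-4-1 → 1
  1-7 → A (borrow)
  D-8-1 → 4
  8-3 → 5
  4-8 → C (borrow)
  C-2-1 → 9
  5-2 → 3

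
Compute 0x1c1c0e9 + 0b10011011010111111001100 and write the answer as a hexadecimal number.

0b10011011010111111001100 = 0x4dafcc in hexadecimal.
Add column by column in base 16, right to left:
  9+c = 5 carry 1
  e+c+1 = b carry 1
  0+f+1 = 0 carry 1
  c+a+1 = 7 carry 1
  1+d+1 = f
  c+4 = 0 carry 1
  1+0+1 = 2

0x20f70b5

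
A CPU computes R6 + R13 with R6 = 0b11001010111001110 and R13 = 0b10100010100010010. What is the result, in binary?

0b101101101011100000

Add column by column in base 2, right to left:
  0+0 = 0
  1+1 = 0 carry 1
  1+0+1 = 0 carry 1
  1+0+1 = 0 carry 1
  0+1+1 = 0 carry 1
  0+0+1 = 1
  1+0 = 1
  1+0 = 1
  1+1 = 0 carry 1
  0+0+1 = 1
  1+1 = 0 carry 1
  0+0+1 = 1
  1+0 = 1
  0+0 = 0
  0+1 = 1
  1+0 = 1
  1+1 = 0 carry 1
  final carry 1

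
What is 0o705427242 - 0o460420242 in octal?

0o225007000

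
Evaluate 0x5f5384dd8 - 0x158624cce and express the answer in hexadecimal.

Subtract column by column in base 16:
  8-e → a (borrow)
  d-c-1 → 0
  d-c → 1
  4-4 → 0
  8-2 → 6
  3-6 → d (borrow)
  5-8-1 → c (borrow)
  f-5-1 → 9
  5-1 → 4

0x49cd6010a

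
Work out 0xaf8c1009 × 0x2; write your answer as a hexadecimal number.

0x15f182012

Multiply each base-16 digit by 2, carrying:
  9×2 = 18 → write 2 carry 1
  0×2+1 = 1 → write 1
  0×2 = 0 → write 0
  1×2 = 2 → write 2
  c×2 = 24 → write 8 carry 1
  8×2+1 = 17 → write 1 carry 1
  f×2+1 = 31 → write f carry 1
  a×2+1 = 21 → write 5 carry 1
  remaining carry: 1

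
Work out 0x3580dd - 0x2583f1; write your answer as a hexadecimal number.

0xffcec

Subtract column by column in base 16:
  d-1 → c
  d-f → e (borrow)
  0-3-1 → c (borrow)
  8-8-1 → f (borrow)
  5-5-1 → f (borrow)
  3-2-1 → 0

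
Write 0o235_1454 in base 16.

Each octal digit is 3 bits: 2=010 3=011 5=101 1=001 4=100 5=101 4=100.
Group the bits into nibbles: 1001 1101 0011 0010 1100 → 9D32C.

0x9D32C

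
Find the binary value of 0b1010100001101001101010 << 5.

Left shift by 5: append 5 zero bits.

0b101010000110100110101000000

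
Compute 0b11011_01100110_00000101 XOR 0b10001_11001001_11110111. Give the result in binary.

0b010101010111111110010

XOR bit by bit (1 where the bits differ):
  110110110011000000101
^ 100011100100111110111
= 010101010111111110010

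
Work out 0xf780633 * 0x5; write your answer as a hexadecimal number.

0x4d581eff

Multiply each base-16 digit by 5, carrying:
  3×5 = 15 → write f
  3×5 = 15 → write f
  6×5 = 30 → write e carry 1
  0×5+1 = 1 → write 1
  8×5 = 40 → write 8 carry 2
  7×5+2 = 37 → write 5 carry 2
  f×5+2 = 77 → write d carry 4
  remaining carry: 4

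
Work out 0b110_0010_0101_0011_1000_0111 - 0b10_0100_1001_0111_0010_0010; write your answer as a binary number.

0b1111011011110001100101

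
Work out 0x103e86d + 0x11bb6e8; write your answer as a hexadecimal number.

Add column by column in base 16, right to left:
  d+8 = 5 carry 1
  6+e+1 = 5 carry 1
  8+6+1 = f
  e+b = 9 carry 1
  3+b+1 = f
  0+1 = 1
  1+1 = 2

0x21f9f55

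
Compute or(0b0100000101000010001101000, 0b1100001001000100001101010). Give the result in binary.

0b1100001101000110001101010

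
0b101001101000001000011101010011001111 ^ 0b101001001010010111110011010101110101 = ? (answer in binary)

XOR bit by bit (1 where the bits differ):
  101001101000001000011101010011001111
^ 101001001010010111110011010101110101
= 000000100010011111101110000110111010

0b000000100010011111101110000110111010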